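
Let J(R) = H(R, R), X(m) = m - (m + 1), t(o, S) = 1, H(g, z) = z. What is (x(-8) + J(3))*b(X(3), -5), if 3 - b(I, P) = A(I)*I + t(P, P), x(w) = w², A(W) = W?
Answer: 67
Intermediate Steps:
X(m) = -1 (X(m) = m - (1 + m) = m + (-1 - m) = -1)
J(R) = R
b(I, P) = 2 - I² (b(I, P) = 3 - (I*I + 1) = 3 - (I² + 1) = 3 - (1 + I²) = 3 + (-1 - I²) = 2 - I²)
(x(-8) + J(3))*b(X(3), -5) = ((-8)² + 3)*(2 - 1*(-1)²) = (64 + 3)*(2 - 1*1) = 67*(2 - 1) = 67*1 = 67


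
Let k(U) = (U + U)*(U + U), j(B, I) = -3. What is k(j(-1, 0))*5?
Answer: 180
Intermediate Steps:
k(U) = 4*U² (k(U) = (2*U)*(2*U) = 4*U²)
k(j(-1, 0))*5 = (4*(-3)²)*5 = (4*9)*5 = 36*5 = 180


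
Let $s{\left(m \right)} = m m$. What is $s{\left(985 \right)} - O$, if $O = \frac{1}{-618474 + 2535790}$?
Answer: $\frac{1860227916099}{1917316} \approx 9.7023 \cdot 10^{5}$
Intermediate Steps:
$s{\left(m \right)} = m^{2}$
$O = \frac{1}{1917316} \approx 5.2156 \cdot 10^{-7}$
$s{\left(985 \right)} - O = 985^{2} - \frac{1}{1917316} = 970225 - \frac{1}{1917316} = \frac{1860227916099}{1917316}$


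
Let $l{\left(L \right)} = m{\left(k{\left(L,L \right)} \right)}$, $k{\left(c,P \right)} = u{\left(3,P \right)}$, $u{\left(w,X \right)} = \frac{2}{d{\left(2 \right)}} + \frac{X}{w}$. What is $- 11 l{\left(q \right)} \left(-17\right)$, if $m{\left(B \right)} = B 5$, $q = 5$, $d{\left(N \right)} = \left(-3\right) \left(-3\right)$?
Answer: $\frac{15895}{9} \approx 1766.1$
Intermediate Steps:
$d{\left(N \right)} = 9$
$u{\left(w,X \right)} = \frac{2}{9} + \frac{X}{w}$
$k{\left(c,P \right)} = \frac{2}{9} + \frac{P}{3}$
$m{\left(B \right)} = 5 B$
$l{\left(L \right)} = \frac{10}{9} + \frac{5 L}{3}$ ($l{\left(L \right)} = 5 \left(\frac{2}{9} + \frac{L}{3}\right) = \frac{10}{9} + \frac{5 L}{3}$)
$- 11 l{\left(q \right)} \left(-17\right) = - 11 \left(\frac{10}{9} + \frac{5}{3} \cdot 5\right) \left(-17\right) = - 11 \left(\frac{10}{9} + \frac{25}{3}\right) \left(-17\right) = \left(-11\right) \frac{85}{9} \left(-17\right) = \left(- \frac{935}{9}\right) \left(-17\right) = \frac{15895}{9}$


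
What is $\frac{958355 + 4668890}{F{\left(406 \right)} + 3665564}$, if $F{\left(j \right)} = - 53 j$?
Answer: $\frac{5627245}{3644046} \approx 1.5442$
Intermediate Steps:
$\frac{958355 + 4668890}{F{\left(406 \right)} + 3665564} = \frac{958355 + 4668890}{\left(-53\right) 406 + 3665564} = \frac{5627245}{-21518 + 3665564} = \frac{5627245}{3644046}$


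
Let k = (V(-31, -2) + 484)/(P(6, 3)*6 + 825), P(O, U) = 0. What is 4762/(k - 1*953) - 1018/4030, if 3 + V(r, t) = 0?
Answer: -4158086723/791637080 ≈ -5.2525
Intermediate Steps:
V(r, t) = -3 (V(r, t) = -3 + 0 = -3)
k = 481/825 (k = (-3 + 484)/(0*6 + 825) = 481/(0 + 825) = 481/825 ≈ 0.58303)
4762/(k - 1*953) - 1018/4030 = 4762/(481/825 - 1*953) - 1018/4030 = 4762/(481/825 - 953) - 1018*1/4030 = 4762/(-785744/825) - 509/2015 = 4762*(-825/785744) - 509/2015 = -1964325/392872 - 509/2015 = -4158086723/791637080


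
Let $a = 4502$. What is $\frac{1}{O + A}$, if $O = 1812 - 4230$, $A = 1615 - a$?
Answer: $- \frac{1}{5305} \approx -0.0001885$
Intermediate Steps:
$A = -2887$ ($A = 1615 - 4502 = -2887$)
$O = -2418$ ($O = 1812 - 4230 = -2418$)
$\frac{1}{O + A} = \frac{1}{-2418 - 2887} = \frac{1}{-5305} = - \frac{1}{5305}$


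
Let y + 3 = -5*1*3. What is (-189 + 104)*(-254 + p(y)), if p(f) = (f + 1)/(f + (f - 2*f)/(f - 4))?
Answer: 4453235/207 ≈ 21513.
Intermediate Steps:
y = -18 (y = -3 - 5*1*3 = -3 - 5*3 = -3 - 15 = -18)
p(f) = (1 + f)/(f - f/(-4 + f)) (p(f) = (1 + f)/(f + (-f)/(-4 + f)) = (1 + f)/(f - f/(-4 + f)))
(-189 + 104)*(-254 + p(y)) = (-189 + 104)*(-254 + (-4 + (-18)² - 3*(-18))/((-18)*(-5 - 18))) = -85*(-254 - 1/18*(-4 + 324 + 54)/(-23)) = -85*(-254 - 1/18*(-1/23)*374) = -85*(-254 + 187/207) = -85*(-52391/207) = 4453235/207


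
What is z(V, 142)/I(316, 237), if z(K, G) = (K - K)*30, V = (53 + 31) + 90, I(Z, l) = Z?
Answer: 0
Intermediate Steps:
V = 174 (V = 84 + 90 = 174)
z(K, G) = 0 (z(K, G) = 0*30 = 0)
z(V, 142)/I(316, 237) = 0/316 = 0*(1/316) = 0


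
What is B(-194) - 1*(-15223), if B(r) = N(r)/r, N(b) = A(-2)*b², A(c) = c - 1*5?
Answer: 16581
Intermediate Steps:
A(c) = -5 + c (A(c) = c - 5 = -5 + c)
N(b) = -7*b² (N(b) = (-5 - 2)*b² = -7*b²)
B(r) = -7*r (B(r) = (-7*r²)/r = -7*r)
B(-194) - 1*(-15223) = -7*(-194) - 1*(-15223) = 1358 + 15223 = 16581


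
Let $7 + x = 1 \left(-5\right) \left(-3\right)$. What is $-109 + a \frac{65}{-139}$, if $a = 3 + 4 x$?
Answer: $- \frac{17426}{139} \approx -125.37$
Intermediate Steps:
$x = 8$ ($x = -7 + 1 \left(-5\right) \left(-3\right) = -7 - -15 = -7 + 15 = 8$)
$a = 35$ ($a = 3 + 4 \cdot 8 = 3 + 32 = 35$)
$-109 + a \frac{65}{-139} = -109 + 35 \frac{65}{-139} = -109 + 35 \cdot 65 \left(- \frac{1}{139}\right) = -109 + 35 \left(- \frac{65}{139}\right) = -109 - \frac{2275}{139} = - \frac{17426}{139}$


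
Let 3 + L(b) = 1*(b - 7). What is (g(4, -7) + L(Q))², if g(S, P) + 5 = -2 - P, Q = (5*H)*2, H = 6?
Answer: 2500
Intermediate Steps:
Q = 60 (Q = (5*6)*2 = 30*2 = 60)
L(b) = -10 + b (L(b) = -3 + 1*(b - 7) = -3 + 1*(-7 + b) = -3 + (-7 + b) = -10 + b)
g(S, P) = -7 - P (g(S, P) = -5 + (-2 - P) = -7 - P)
(g(4, -7) + L(Q))² = ((-7 - 1*(-7)) + (-10 + 60))² = ((-7 + 7) + 50)² = (0 + 50)² = 50² = 2500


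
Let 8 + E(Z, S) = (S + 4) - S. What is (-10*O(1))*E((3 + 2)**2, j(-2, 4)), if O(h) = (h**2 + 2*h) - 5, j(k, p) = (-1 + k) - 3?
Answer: -80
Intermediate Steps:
j(k, p) = -4 + k
O(h) = -5 + h**2 + 2*h
E(Z, S) = -4 (E(Z, S) = -8 + ((S + 4) - S) = -8 + ((4 + S) - S) = -8 + 4 = -4)
(-10*O(1))*E((3 + 2)**2, j(-2, 4)) = -10*(-5 + 1**2 + 2*1)*(-4) = -10*(-5 + 1 + 2)*(-4) = -10*(-2)*(-4) = 20*(-4) = -80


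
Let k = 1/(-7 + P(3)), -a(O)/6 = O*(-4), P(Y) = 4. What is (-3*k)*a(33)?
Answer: 792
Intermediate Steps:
a(O) = 24*O (a(O) = -6*O*(-4) = -(-24)*O = 24*O)
k = -⅓ (k = 1/(-7 + 4) = 1/(-3) = -⅓ ≈ -0.33333)
(-3*k)*a(33) = (-3*(-⅓))*(24*33) = 1*792 = 792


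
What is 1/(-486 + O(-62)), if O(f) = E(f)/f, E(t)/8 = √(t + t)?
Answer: -7533/3661070 + 2*I*√31/1830535 ≈ -0.0020576 + 6.0832e-6*I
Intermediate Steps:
E(t) = 8*√2*√t (E(t) = 8*√(t + t) = 8*√(2*t) = 8*(√2*√t) = 8*√2*√t)
O(f) = 8*√2/√f (O(f) = (8*√2*√f)/f = 8*√2/√f)
1/(-486 + O(-62)) = 1/(-486 + 8*√2/√(-62)) = 1/(-486 + 8*√2*(-I*√62/62)) = 1/(-486 - 8*I*√31/31)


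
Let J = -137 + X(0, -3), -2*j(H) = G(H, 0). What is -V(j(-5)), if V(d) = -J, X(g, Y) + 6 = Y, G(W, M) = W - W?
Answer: -146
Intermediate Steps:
G(W, M) = 0
X(g, Y) = -6 + Y
j(H) = 0 (j(H) = -½*0 = 0)
J = -146 (J = -137 + (-6 - 3) = -137 - 9 = -146)
V(d) = 146 (V(d) = -1*(-146) = 146)
-V(j(-5)) = -1*146 = -146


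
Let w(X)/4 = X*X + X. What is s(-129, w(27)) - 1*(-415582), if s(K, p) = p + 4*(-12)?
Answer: 418558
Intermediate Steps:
w(X) = 4*X + 4*X² (w(X) = 4*(X*X + X) = 4*(X² + X) = 4*(X + X²) = 4*X + 4*X²)
s(K, p) = -48 + p (s(K, p) = p - 48 = -48 + p)
s(-129, w(27)) - 1*(-415582) = (-48 + 4*27*(1 + 27)) - 1*(-415582) = (-48 + 4*27*28) + 415582 = (-48 + 3024) + 415582 = 2976 + 415582 = 418558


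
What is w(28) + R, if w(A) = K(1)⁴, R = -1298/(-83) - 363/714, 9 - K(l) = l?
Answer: 81211265/19754 ≈ 4111.1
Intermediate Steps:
K(l) = 9 - l
R = 298881/19754 (R = -1298*(-1/83) - 363*1/714 = 1298/83 - 121/238 = 298881/19754 ≈ 15.130)
w(A) = 4096 (w(A) = (9 - 1*1)⁴ = (9 - 1)⁴ = 8⁴ = 4096)
w(28) + R = 4096 + 298881/19754 = 81211265/19754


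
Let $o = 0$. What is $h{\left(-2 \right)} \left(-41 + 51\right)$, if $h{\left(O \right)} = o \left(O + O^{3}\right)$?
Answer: $0$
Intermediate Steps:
$h{\left(O \right)} = 0$ ($h{\left(O \right)} = 0 \left(O + O^{3}\right) = 0$)
$h{\left(-2 \right)} \left(-41 + 51\right) = 0 \left(-41 + 51\right) = 0 \cdot 10 = 0$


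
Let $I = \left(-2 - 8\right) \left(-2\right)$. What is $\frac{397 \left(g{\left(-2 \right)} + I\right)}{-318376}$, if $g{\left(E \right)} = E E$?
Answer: $- \frac{1191}{39797} \approx -0.029927$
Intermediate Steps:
$g{\left(E \right)} = E^{2}$
$I = 20$ ($I = \left(-10\right) \left(-2\right) = 20$)
$\frac{397 \left(g{\left(-2 \right)} + I\right)}{-318376} = \frac{397 \left(\left(-2\right)^{2} + 20\right)}{-318376} = 397 \left(4 + 20\right) \left(- \frac{1}{318376}\right) = 397 \cdot 24 \left(- \frac{1}{318376}\right) = 9528 \left(- \frac{1}{318376}\right) = - \frac{1191}{39797}$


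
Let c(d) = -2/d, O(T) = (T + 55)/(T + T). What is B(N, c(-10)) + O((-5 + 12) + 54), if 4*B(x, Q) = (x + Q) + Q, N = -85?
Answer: -24643/1220 ≈ -20.199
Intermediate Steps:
O(T) = (55 + T)/(2*T) (O(T) = (55 + T)/((2*T)) = (55 + T)*(1/(2*T)) = (55 + T)/(2*T))
B(x, Q) = Q/2 + x/4 (B(x, Q) = ((x + Q) + Q)/4 = ((Q + x) + Q)/4 = (x + 2*Q)/4 = Q/2 + x/4)
B(N, c(-10)) + O((-5 + 12) + 54) = ((-2/(-10))/2 + (¼)*(-85)) + (55 + ((-5 + 12) + 54))/(2*((-5 + 12) + 54)) = ((-2*(-⅒))/2 - 85/4) + (55 + (7 + 54))/(2*(7 + 54)) = ((½)*(⅕) - 85/4) + (½)*(55 + 61)/61 = (⅒ - 85/4) + (½)*(1/61)*116 = -423/20 + 58/61 = -24643/1220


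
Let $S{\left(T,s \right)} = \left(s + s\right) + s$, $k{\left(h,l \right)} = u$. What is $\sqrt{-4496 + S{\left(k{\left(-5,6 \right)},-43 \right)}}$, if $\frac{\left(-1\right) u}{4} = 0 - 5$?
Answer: $5 i \sqrt{185} \approx 68.007 i$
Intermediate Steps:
$u = 20$ ($u = - 4 \left(0 - 5\right) = \left(-4\right) \left(-5\right) = 20$)
$k{\left(h,l \right)} = 20$
$S{\left(T,s \right)} = 3 s$ ($S{\left(T,s \right)} = 2 s + s = 3 s$)
$\sqrt{-4496 + S{\left(k{\left(-5,6 \right)},-43 \right)}} = \sqrt{-4496 + 3 \left(-43\right)} = \sqrt{-4496 - 129} = \sqrt{-4625} = 5 i \sqrt{185}$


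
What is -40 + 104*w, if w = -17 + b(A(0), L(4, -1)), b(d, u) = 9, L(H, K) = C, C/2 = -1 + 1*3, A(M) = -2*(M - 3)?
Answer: -872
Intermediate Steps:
A(M) = 6 - 2*M (A(M) = -2*(-3 + M) = 6 - 2*M)
C = 4 (C = 2*(-1 + 1*3) = 2*(-1 + 3) = 2*2 = 4)
L(H, K) = 4
w = -8 (w = -17 + 9 = -8)
-40 + 104*w = -40 + 104*(-8) = -40 - 832 = -872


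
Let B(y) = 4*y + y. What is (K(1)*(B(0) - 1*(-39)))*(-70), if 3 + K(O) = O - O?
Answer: 8190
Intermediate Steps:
K(O) = -3 (K(O) = -3 + (O - O) = -3 + 0 = -3)
B(y) = 5*y
(K(1)*(B(0) - 1*(-39)))*(-70) = -3*(5*0 - 1*(-39))*(-70) = -3*(0 + 39)*(-70) = -3*39*(-70) = -117*(-70) = 8190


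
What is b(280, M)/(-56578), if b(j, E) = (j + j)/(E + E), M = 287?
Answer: -20/1159849 ≈ -1.7244e-5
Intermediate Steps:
b(j, E) = j/E (b(j, E) = (2*j)/((2*E)) = (2*j)*(1/(2*E)) = j/E)
b(280, M)/(-56578) = (280/287)/(-56578) = (280*(1/287))*(-1/56578) = (40/41)*(-1/56578) = -20/1159849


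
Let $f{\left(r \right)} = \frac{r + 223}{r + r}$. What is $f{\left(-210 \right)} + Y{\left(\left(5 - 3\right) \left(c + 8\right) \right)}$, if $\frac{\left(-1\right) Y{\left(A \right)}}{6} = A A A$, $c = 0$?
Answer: $- \frac{10321933}{420} \approx -24576.0$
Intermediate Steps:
$f{\left(r \right)} = \frac{223 + r}{2 r}$
$Y{\left(A \right)} = - 6 A^{3}$ ($Y{\left(A \right)} = - 6 A A A = - 6 A^{2} A = - 6 A^{3}$)
$f{\left(-210 \right)} + Y{\left(\left(5 - 3\right) \left(c + 8\right) \right)} = \frac{223 - 210}{2 \left(-210\right)} - 6 \left(\left(5 - 3\right) \left(0 + 8\right)\right)^{3} = \frac{1}{2} \left(- \frac{1}{210}\right) 13 - 6 \left(\left(5 - 3\right) 8\right)^{3} = - \frac{13}{420} - 6 \left(2 \cdot 8\right)^{3} = - \frac{13}{420} - 6 \cdot 16^{3} = - \frac{13}{420} - 24576 = - \frac{10321933}{420}$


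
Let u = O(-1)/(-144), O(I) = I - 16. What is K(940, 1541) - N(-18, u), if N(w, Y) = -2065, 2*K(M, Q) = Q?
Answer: 5671/2 ≈ 2835.5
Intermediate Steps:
K(M, Q) = Q/2
O(I) = -16 + I
u = 17/144 (u = (-16 - 1)/(-144) = -17*(-1/144) = 17/144 ≈ 0.11806)
K(940, 1541) - N(-18, u) = (½)*1541 - 1*(-2065) = 1541/2 + 2065 = 5671/2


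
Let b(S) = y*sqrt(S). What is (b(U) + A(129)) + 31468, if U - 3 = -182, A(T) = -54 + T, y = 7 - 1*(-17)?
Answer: 31543 + 24*I*sqrt(179) ≈ 31543.0 + 321.1*I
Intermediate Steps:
y = 24 (y = 7 + 17 = 24)
U = -179 (U = 3 - 182 = -179)
b(S) = 24*sqrt(S)
(b(U) + A(129)) + 31468 = (24*sqrt(-179) + (-54 + 129)) + 31468 = (24*(I*sqrt(179)) + 75) + 31468 = (24*I*sqrt(179) + 75) + 31468 = (75 + 24*I*sqrt(179)) + 31468 = 31543 + 24*I*sqrt(179)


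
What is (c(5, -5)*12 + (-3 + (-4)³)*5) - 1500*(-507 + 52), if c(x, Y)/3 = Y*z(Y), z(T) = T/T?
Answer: 681985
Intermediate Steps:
z(T) = 1
c(x, Y) = 3*Y (c(x, Y) = 3*(Y*1) = 3*Y)
(c(5, -5)*12 + (-3 + (-4)³)*5) - 1500*(-507 + 52) = ((3*(-5))*12 + (-3 + (-4)³)*5) - 1500*(-507 + 52) = (-15*12 + (-3 - 64)*5) - 1500*(-455) = (-180 - 67*5) + 682500 = (-180 - 335) + 682500 = -515 + 682500 = 681985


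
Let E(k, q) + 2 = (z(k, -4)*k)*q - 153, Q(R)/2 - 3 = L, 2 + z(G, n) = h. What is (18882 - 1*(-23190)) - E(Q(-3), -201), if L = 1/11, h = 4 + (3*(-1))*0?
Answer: 491833/11 ≈ 44712.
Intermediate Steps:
h = 4 (h = 4 - 3*0 = 4 + 0 = 4)
z(G, n) = 2 (z(G, n) = -2 + 4 = 2)
L = 1/11 ≈ 0.090909
Q(R) = 68/11 (Q(R) = 6 + 2*(1/11) = 6 + 2/11 = 68/11)
E(k, q) = -155 + 2*k*q (E(k, q) = -2 + ((2*k)*q - 153) = -2 + (2*k*q - 153) = -2 + (-153 + 2*k*q) = -155 + 2*k*q)
(18882 - 1*(-23190)) - E(Q(-3), -201) = (18882 - 1*(-23190)) - (-155 + 2*(68/11)*(-201)) = (18882 + 23190) - (-155 - 27336/11) = 42072 - 1*(-29041/11) = 42072 + 29041/11 = 491833/11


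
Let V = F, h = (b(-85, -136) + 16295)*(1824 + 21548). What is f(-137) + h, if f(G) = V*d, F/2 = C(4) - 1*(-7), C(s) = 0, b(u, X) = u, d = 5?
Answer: 378860190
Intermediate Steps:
h = 378860120 (h = (-85 + 16295)*(1824 + 21548) = 16210*23372 = 378860120)
F = 14 (F = 2*(0 - 1*(-7)) = 2*(0 + 7) = 2*7 = 14)
V = 14
f(G) = 70 (f(G) = 14*5 = 70)
f(-137) + h = 70 + 378860120 = 378860190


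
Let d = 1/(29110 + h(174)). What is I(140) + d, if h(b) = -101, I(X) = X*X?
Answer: 568576401/29009 ≈ 19600.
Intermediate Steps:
I(X) = X**2
d = 1/29009 (d = 1/(29110 - 101) = 1/29009 ≈ 3.4472e-5)
I(140) + d = 140**2 + 1/29009 = 19600 + 1/29009 = 568576401/29009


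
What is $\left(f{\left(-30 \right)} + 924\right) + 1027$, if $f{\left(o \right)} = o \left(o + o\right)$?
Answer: $3751$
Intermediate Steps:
$f{\left(o \right)} = 2 o^{2}$ ($f{\left(o \right)} = o 2 o = 2 o^{2}$)
$\left(f{\left(-30 \right)} + 924\right) + 1027 = \left(2 \left(-30\right)^{2} + 924\right) + 1027 = \left(2 \cdot 900 + 924\right) + 1027 = \left(1800 + 924\right) + 1027 = 2724 + 1027 = 3751$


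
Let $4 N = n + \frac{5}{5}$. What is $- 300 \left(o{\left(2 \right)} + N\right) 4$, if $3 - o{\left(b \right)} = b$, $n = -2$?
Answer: $-900$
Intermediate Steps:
$o{\left(b \right)} = 3 - b$
$N = - \frac{1}{4}$ ($N = \frac{-2 + \frac{5}{5}}{4} = \frac{-2 + 5 \cdot \frac{1}{5}}{4} = \frac{-2 + 1}{4} = \frac{1}{4} \left(-1\right) = - \frac{1}{4} \approx -0.25$)
$- 300 \left(o{\left(2 \right)} + N\right) 4 = - 300 \left(\left(3 - 2\right) - \frac{1}{4}\right) 4 = - 300 \left(1 - \frac{1}{4}\right) 4 = - 300 \cdot \frac{3}{4} \cdot 4 = \left(-300\right) 3 = -900$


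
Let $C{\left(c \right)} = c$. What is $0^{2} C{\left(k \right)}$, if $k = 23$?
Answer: $0$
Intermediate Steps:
$0^{2} C{\left(k \right)} = 0^{2} \cdot 23 = 0 \cdot 23 = 0$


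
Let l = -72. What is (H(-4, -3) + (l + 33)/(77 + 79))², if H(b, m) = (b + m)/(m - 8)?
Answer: 289/1936 ≈ 0.14928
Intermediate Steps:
H(b, m) = (b + m)/(-8 + m)
(H(-4, -3) + (l + 33)/(77 + 79))² = ((-4 - 3)/(-8 - 3) + (-72 + 33)/(77 + 79))² = (-7/(-11) - 39/156)² = (-1/11*(-7) - 39*1/156)² = (7/11 - ¼)² = (17/44)² = 289/1936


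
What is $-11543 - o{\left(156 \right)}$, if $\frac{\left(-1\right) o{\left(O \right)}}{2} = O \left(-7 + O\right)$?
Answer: $34945$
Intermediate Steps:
$o{\left(O \right)} = - 2 O \left(-7 + O\right)$
$-11543 - o{\left(156 \right)} = -11543 - 2 \cdot 156 \left(7 - 156\right) = -11543 - 2 \cdot 156 \left(-149\right) = -11543 - -46488 = -11543 + 46488 = 34945$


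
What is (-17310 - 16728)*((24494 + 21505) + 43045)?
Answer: -3030879672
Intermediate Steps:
(-17310 - 16728)*((24494 + 21505) + 43045) = -34038*(45999 + 43045) = -34038*89044 = -3030879672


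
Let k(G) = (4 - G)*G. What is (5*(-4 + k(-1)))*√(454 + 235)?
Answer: -45*√689 ≈ -1181.2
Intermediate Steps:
k(G) = G*(4 - G)
(5*(-4 + k(-1)))*√(454 + 235) = (5*(-4 - (4 - 1*(-1))))*√(454 + 235) = (5*(-4 - (4 + 1)))*√689 = (5*(-4 - 1*5))*√689 = (5*(-4 - 5))*√689 = (5*(-9))*√689 = -45*√689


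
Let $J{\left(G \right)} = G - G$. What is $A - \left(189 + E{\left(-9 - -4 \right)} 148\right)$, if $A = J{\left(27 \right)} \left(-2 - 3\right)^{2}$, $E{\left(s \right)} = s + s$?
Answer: $1291$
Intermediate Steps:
$J{\left(G \right)} = 0$
$E{\left(s \right)} = 2 s$
$A = 0$ ($A = 0 \left(-2 - 3\right)^{2} = 0 \left(-5\right)^{2} = 0 \cdot 25 = 0$)
$A - \left(189 + E{\left(-9 - -4 \right)} 148\right) = 0 - \left(189 + 2 \left(-9 - -4\right) 148\right) = 0 - \left(189 + 2 \left(-9 + 4\right) 148\right) = 0 - \left(189 + 2 \left(-5\right) 148\right) = 0 - \left(189 - 1480\right) = 0 - -1291 = 0 + 1291 = 1291$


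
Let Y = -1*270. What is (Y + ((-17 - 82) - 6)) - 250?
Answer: -625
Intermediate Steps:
Y = -270
(Y + ((-17 - 82) - 6)) - 250 = (-270 + ((-17 - 82) - 6)) - 250 = (-270 + (-99 - 6)) - 250 = (-270 - 105) - 250 = -375 - 250 = -625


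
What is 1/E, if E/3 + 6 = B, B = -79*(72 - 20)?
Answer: -1/12342 ≈ -8.1024e-5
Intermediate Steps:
B = -4108 (B = -79*52 = -4108)
E = -12342 (E = -18 + 3*(-4108) = -18 - 12324 = -12342)
1/E = 1/(-12342) = -1/12342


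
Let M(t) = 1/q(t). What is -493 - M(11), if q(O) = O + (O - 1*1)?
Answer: -10354/21 ≈ -493.05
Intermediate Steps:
q(O) = -1 + 2*O (q(O) = O + (O - 1) = O + (-1 + O) = -1 + 2*O)
M(t) = 1/(-1 + 2*t)
-493 - M(11) = -493 - 1/(-1 + 2*11) = -493 - 1/(-1 + 22) = -493 - 1/21 = -10354/21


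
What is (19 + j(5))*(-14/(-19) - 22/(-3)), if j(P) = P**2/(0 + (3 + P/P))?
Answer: 11615/57 ≈ 203.77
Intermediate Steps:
j(P) = P**2/4 (j(P) = P**2/(0 + (3 + 1)) = P**2/(0 + 4) = P**2/4)
(19 + j(5))*(-14/(-19) - 22/(-3)) = (19 + (1/4)*5**2)*(-14/(-19) - 22/(-3)) = (19 + (1/4)*25)*(-14*(-1/19) - 22*(-1/3)) = (19 + 25/4)*(14/19 + 22/3) = (101/4)*(460/57) = 11615/57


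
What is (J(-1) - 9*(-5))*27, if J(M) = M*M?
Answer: 1242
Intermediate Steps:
J(M) = M²
(J(-1) - 9*(-5))*27 = ((-1)² - 9*(-5))*27 = (1 + 45)*27 = 46*27 = 1242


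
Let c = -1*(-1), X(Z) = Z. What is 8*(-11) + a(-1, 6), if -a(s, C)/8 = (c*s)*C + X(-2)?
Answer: -24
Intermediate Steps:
c = 1
a(s, C) = 16 - 8*C*s (a(s, C) = -8*((1*s)*C - 2) = -8*(s*C - 2) = -8*(C*s - 2) = -8*(-2 + C*s) = 16 - 8*C*s)
8*(-11) + a(-1, 6) = 8*(-11) + (16 - 8*6*(-1)) = -88 + (16 + 48) = -88 + 64 = -24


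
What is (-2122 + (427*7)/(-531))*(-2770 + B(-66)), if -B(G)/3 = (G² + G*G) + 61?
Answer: 32863908619/531 ≈ 6.1891e+7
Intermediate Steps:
B(G) = -183 - 6*G² (B(G) = -3*((G² + G*G) + 61) = -3*((G² + G²) + 61) = -3*(2*G² + 61) = -3*(61 + 2*G²) = -183 - 6*G²)
(-2122 + (427*7)/(-531))*(-2770 + B(-66)) = (-2122 + (427*7)/(-531))*(-2770 + (-183 - 6*(-66)²)) = (-2122 + 2989*(-1/531))*(-2770 + (-183 - 6*4356)) = (-2122 - 2989/531)*(-2770 + (-183 - 26136)) = -1129771*(-2770 - 26319)/531 = -1129771/531*(-29089) = 32863908619/531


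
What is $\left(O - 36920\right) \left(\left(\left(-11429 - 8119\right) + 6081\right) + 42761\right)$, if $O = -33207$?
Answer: $-2054300338$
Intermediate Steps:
$\left(O - 36920\right) \left(\left(\left(-11429 - 8119\right) + 6081\right) + 42761\right) = \left(-33207 - 36920\right) \left(\left(\left(-11429 - 8119\right) + 6081\right) + 42761\right) = - 70127 \left(\left(-19548 + 6081\right) + 42761\right) = - 70127 \left(-13467 + 42761\right) = \left(-70127\right) 29294 = -2054300338$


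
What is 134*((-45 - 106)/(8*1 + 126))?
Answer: -151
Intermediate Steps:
134*((-45 - 106)/(8*1 + 126)) = 134*(-151/(8 + 126)) = 134*(-151/134) = -151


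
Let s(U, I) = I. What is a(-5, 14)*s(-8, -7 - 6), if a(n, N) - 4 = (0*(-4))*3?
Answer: -52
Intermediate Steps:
a(n, N) = 4 (a(n, N) = 4 + (0*(-4))*3 = 4 + 0*3 = 4 + 0 = 4)
a(-5, 14)*s(-8, -7 - 6) = 4*(-7 - 6) = 4*(-13) = -52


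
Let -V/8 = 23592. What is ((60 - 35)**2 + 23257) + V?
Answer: -164854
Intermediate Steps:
V = -188736 (V = -8*23592 = -188736)
((60 - 35)**2 + 23257) + V = ((60 - 35)**2 + 23257) - 188736 = (25**2 + 23257) - 188736 = (625 + 23257) - 188736 = 23882 - 188736 = -164854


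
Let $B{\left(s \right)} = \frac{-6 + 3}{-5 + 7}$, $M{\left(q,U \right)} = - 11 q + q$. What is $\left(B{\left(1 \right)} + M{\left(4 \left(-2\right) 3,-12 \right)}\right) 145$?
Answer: $\frac{69165}{2} \approx 34583.0$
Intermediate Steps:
$M{\left(q,U \right)} = - 10 q$
$B{\left(s \right)} = - \frac{3}{2}$
$\left(B{\left(1 \right)} + M{\left(4 \left(-2\right) 3,-12 \right)}\right) 145 = \left(- \frac{3}{2} - 10 \cdot 4 \left(-2\right) 3\right) 145 = \left(- \frac{3}{2} - 10 \left(\left(-8\right) 3\right)\right) 145 = \left(- \frac{3}{2} - -240\right) 145 = \left(- \frac{3}{2} + 240\right) 145 = \frac{477}{2} \cdot 145 = \frac{69165}{2}$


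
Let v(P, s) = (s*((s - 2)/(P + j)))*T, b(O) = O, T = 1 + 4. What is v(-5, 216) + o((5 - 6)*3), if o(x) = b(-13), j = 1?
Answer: -57793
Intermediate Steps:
T = 5
v(P, s) = 5*s*(-2 + s)/(1 + P) (v(P, s) = (s*((s - 2)/(P + 1)))*5 = (s*((-2 + s)/(1 + P)))*5 = (s*(-2 + s)/(1 + P))*5 = 5*s*(-2 + s)/(1 + P))
o(x) = -13
v(-5, 216) + o((5 - 6)*3) = 5*216*(-2 + 216)/(1 - 5) - 13 = 5*216*214/(-4) - 13 = 5*216*(-1/4)*214 - 13 = -57780 - 13 = -57793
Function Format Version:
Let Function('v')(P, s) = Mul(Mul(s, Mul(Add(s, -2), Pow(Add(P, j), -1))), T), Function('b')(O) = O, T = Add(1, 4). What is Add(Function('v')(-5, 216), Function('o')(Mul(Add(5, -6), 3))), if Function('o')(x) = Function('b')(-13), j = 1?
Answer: -57793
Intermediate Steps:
T = 5
Function('v')(P, s) = Mul(5, s, Pow(Add(1, P), -1), Add(-2, s)) (Function('v')(P, s) = Mul(Mul(s, Mul(Add(s, -2), Pow(Add(P, 1), -1))), 5) = Mul(Mul(s, Mul(Add(-2, s), Pow(Add(1, P), -1))), 5) = Mul(Mul(s, Mul(Pow(Add(1, P), -1), Add(-2, s))), 5) = Mul(Mul(s, Pow(Add(1, P), -1), Add(-2, s)), 5) = Mul(5, s, Pow(Add(1, P), -1), Add(-2, s)))
Function('o')(x) = -13
Add(Function('v')(-5, 216), Function('o')(Mul(Add(5, -6), 3))) = Add(Mul(5, 216, Pow(Add(1, -5), -1), Add(-2, 216)), -13) = Add(Mul(5, 216, Pow(-4, -1), 214), -13) = Add(Mul(5, 216, Rational(-1, 4), 214), -13) = Add(-57780, -13) = -57793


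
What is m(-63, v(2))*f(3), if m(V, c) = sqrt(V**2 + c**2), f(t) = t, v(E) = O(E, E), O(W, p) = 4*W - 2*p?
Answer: 3*sqrt(3985) ≈ 189.38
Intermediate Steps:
O(W, p) = -2*p + 4*W
v(E) = 2*E (v(E) = -2*E + 4*E = 2*E)
m(-63, v(2))*f(3) = sqrt((-63)**2 + (2*2)**2)*3 = sqrt(3969 + 4**2)*3 = sqrt(3969 + 16)*3 = sqrt(3985)*3 = 3*sqrt(3985)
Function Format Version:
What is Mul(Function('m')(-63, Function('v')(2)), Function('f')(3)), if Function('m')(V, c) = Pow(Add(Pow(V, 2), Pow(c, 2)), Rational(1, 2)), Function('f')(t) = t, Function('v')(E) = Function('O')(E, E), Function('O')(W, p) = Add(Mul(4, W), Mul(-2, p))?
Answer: Mul(3, Pow(3985, Rational(1, 2))) ≈ 189.38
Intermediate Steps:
Function('O')(W, p) = Add(Mul(-2, p), Mul(4, W))
Function('v')(E) = Mul(2, E) (Function('v')(E) = Add(Mul(-2, E), Mul(4, E)) = Mul(2, E))
Mul(Function('m')(-63, Function('v')(2)), Function('f')(3)) = Mul(Pow(Add(Pow(-63, 2), Pow(Mul(2, 2), 2)), Rational(1, 2)), 3) = Mul(Pow(Add(3969, Pow(4, 2)), Rational(1, 2)), 3) = Mul(Pow(Add(3969, 16), Rational(1, 2)), 3) = Mul(Pow(3985, Rational(1, 2)), 3) = Mul(3, Pow(3985, Rational(1, 2)))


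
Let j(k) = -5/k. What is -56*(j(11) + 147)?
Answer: -90272/11 ≈ -8206.5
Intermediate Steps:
-56*(j(11) + 147) = -56*(-5/11 + 147) = -56*1612/11 = -90272/11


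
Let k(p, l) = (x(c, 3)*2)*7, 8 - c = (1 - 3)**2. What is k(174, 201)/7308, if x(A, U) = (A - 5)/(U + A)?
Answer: -1/3654 ≈ -0.00027367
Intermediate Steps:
c = 4 (c = 8 - (1 - 3)**2 = 8 - 1*(-2)**2 = 8 - 1*4 = 8 - 4 = 4)
x(A, U) = (-5 + A)/(A + U)
k(p, l) = -2 (k(p, l) = (((-5 + 4)/(4 + 3))*2)*7 = ((-1/7)*2)*7 = (((1/7)*(-1))*2)*7 = -1/7*2*7 = -2/7*7 = -2)
k(174, 201)/7308 = -2/7308 = -2*1/7308 = -1/3654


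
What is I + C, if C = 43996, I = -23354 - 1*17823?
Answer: 2819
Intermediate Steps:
I = -41177 (I = -23354 - 17823 = -41177)
I + C = -41177 + 43996 = 2819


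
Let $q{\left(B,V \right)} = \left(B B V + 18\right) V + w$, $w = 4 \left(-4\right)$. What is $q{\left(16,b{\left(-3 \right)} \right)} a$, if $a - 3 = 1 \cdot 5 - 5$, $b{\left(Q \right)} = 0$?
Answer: $-48$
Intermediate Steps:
$w = -16$
$q{\left(B,V \right)} = -16 + V \left(18 + V B^{2}\right)$ ($q{\left(B,V \right)} = \left(B B V + 18\right) V - 16 = \left(B^{2} V + 18\right) V - 16 = \left(V B^{2} + 18\right) V - 16 = \left(18 + V B^{2}\right) V - 16 = V \left(18 + V B^{2}\right) - 16 = -16 + V \left(18 + V B^{2}\right)$)
$a = 3$ ($a = 3 + \left(1 \cdot 5 - 5\right) = 3 + \left(5 - 5\right) = 3 + 0 = 3$)
$q{\left(16,b{\left(-3 \right)} \right)} a = \left(-16 + 18 \cdot 0 + 16^{2} \cdot 0^{2}\right) 3 = \left(-16 + 0 + 256 \cdot 0\right) 3 = \left(-16 + 0 + 0\right) 3 = \left(-16\right) 3 = -48$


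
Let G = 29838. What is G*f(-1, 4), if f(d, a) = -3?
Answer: -89514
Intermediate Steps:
G*f(-1, 4) = 29838*(-3) = -89514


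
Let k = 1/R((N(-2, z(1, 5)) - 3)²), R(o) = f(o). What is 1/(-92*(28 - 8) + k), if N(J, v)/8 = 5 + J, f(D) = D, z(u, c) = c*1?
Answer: -441/811439 ≈ -0.00054348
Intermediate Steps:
z(u, c) = c
N(J, v) = 40 + 8*J (N(J, v) = 8*(5 + J) = 40 + 8*J)
R(o) = o
k = 1/441 (k = 1/(((40 + 8*(-2)) - 3)²) = 1/(((40 - 16) - 3)²) = 1/((24 - 3)²) = 1/(21²) = 1/441 ≈ 0.0022676)
1/(-92*(28 - 8) + k) = 1/(-92*(28 - 8) + 1/441) = 1/(-92*20 + 1/441) = 1/(-1840 + 1/441) = 1/(-811439/441) = -441/811439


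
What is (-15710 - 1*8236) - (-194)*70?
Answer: -10366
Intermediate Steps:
(-15710 - 1*8236) - (-194)*70 = (-15710 - 8236) - 1*(-13580) = -23946 + 13580 = -10366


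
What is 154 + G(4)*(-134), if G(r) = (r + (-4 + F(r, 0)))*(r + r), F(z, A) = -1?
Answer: 1226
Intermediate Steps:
G(r) = 2*r*(-5 + r) (G(r) = (r + (-4 - 1))*(r + r) = (r - 5)*(2*r) = (-5 + r)*(2*r) = 2*r*(-5 + r))
154 + G(4)*(-134) = 154 + (2*4*(-5 + 4))*(-134) = 154 + (2*4*(-1))*(-134) = 154 - 8*(-134) = 154 + 1072 = 1226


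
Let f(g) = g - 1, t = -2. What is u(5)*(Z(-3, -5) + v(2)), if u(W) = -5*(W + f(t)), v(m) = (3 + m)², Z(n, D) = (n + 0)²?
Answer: -340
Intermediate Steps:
f(g) = -1 + g
Z(n, D) = n²
u(W) = 15 - 5*W (u(W) = -5*(W + (-1 - 2)) = -5*(W - 3) = -5*(-3 + W) = 15 - 5*W)
u(5)*(Z(-3, -5) + v(2)) = (15 - 5*5)*((-3)² + (3 + 2)²) = (15 - 25)*(9 + 5²) = -10*(9 + 25) = -10*34 = -340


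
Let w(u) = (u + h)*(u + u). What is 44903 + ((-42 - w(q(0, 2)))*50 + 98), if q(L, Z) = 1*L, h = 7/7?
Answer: 42901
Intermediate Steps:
h = 1 (h = 7*(1/7) = 1)
q(L, Z) = L
w(u) = 2*u*(1 + u) (w(u) = (u + 1)*(u + u) = (1 + u)*(2*u) = 2*u*(1 + u))
44903 + ((-42 - w(q(0, 2)))*50 + 98) = 44903 + ((-42 - 2*0*(1 + 0))*50 + 98) = 44903 + ((-42 - 2*0)*50 + 98) = 44903 + ((-42 - 1*0)*50 + 98) = 44903 + ((-42 + 0)*50 + 98) = 44903 + (-42*50 + 98) = 44903 + (-2100 + 98) = 44903 - 2002 = 42901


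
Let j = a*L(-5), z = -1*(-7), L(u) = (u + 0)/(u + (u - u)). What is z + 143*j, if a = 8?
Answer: 1151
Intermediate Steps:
L(u) = 1 (L(u) = u/(u + 0) = u/u = 1)
z = 7
j = 8 (j = 8*1 = 8)
z + 143*j = 7 + 143*8 = 7 + 1144 = 1151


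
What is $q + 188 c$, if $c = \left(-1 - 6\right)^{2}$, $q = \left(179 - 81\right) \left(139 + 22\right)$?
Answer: $24990$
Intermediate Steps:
$q = 15778$ ($q = 98 \cdot 161 = 15778$)
$c = 49$ ($c = \left(-7\right)^{2} = 49$)
$q + 188 c = 15778 + 188 \cdot 49 = 15778 + 9212 = 24990$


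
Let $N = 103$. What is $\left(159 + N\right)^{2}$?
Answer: $68644$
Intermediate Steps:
$\left(159 + N\right)^{2} = \left(159 + 103\right)^{2} = 262^{2} = 68644$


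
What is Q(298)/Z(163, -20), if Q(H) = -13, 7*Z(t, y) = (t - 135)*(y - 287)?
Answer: 13/1228 ≈ 0.010586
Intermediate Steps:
Z(t, y) = (-287 + y)*(-135 + t)/7 (Z(t, y) = ((t - 135)*(y - 287))/7 = ((-135 + t)*(-287 + y))/7 = ((-287 + y)*(-135 + t))/7 = (-287 + y)*(-135 + t)/7)
Q(298)/Z(163, -20) = -13/(5535 - 41*163 - 135/7*(-20) + (⅐)*163*(-20)) = -13/(5535 - 6683 + 2700/7 - 3260/7) = -13/(-1228) = -13*(-1/1228) = 13/1228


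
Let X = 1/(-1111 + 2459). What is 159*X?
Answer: 159/1348 ≈ 0.11795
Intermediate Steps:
X = 1/1348 ≈ 0.00074184
159*X = 159*(1/1348) = 159/1348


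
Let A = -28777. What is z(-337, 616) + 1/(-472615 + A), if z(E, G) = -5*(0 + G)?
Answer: -1544287361/501392 ≈ -3080.0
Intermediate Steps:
z(E, G) = -5*G
z(-337, 616) + 1/(-472615 + A) = -5*616 + 1/(-472615 - 28777) = -3080 + 1/(-501392) = -3080 - 1/501392 = -1544287361/501392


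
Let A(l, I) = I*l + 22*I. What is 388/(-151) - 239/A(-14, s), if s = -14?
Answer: -7367/16912 ≈ -0.43561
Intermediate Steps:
A(l, I) = 22*I + I*l
388/(-151) - 239/A(-14, s) = 388/(-151) - 239*(-1/(14*(22 - 14))) = 388*(-1/151) - 239/((-14*8)) = -388/151 - 239/(-112) = -388/151 - 239*(-1/112) = -388/151 + 239/112 = -7367/16912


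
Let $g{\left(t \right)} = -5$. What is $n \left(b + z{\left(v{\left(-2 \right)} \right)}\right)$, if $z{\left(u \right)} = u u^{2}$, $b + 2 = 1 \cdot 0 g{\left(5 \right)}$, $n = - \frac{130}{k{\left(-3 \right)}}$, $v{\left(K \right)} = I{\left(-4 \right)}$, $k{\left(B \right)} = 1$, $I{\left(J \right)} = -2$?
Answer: $1300$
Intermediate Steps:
$v{\left(K \right)} = -2$
$n = -130$ ($n = - \frac{130}{1} = \left(-130\right) 1 = -130$)
$b = -2$ ($b = -2 + 1 \cdot 0 \left(-5\right) = -2 + 0 \left(-5\right) = -2 + 0 = -2$)
$z{\left(u \right)} = u^{3}$
$n \left(b + z{\left(v{\left(-2 \right)} \right)}\right) = - 130 \left(-2 + \left(-2\right)^{3}\right) = - 130 \left(-2 - 8\right) = \left(-130\right) \left(-10\right) = 1300$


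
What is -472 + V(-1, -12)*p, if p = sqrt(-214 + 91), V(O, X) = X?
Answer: -472 - 12*I*sqrt(123) ≈ -472.0 - 133.09*I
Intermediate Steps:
p = I*sqrt(123) (p = sqrt(-123) = I*sqrt(123) ≈ 11.091*I)
-472 + V(-1, -12)*p = -472 - 12*I*sqrt(123)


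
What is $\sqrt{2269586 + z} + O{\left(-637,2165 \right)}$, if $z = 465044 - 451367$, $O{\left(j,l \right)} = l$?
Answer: $2165 + \sqrt{2283263} \approx 3676.0$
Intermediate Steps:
$z = 13677$
$\sqrt{2269586 + z} + O{\left(-637,2165 \right)} = \sqrt{2269586 + 13677} + 2165 = \sqrt{2283263} + 2165 = 2165 + \sqrt{2283263}$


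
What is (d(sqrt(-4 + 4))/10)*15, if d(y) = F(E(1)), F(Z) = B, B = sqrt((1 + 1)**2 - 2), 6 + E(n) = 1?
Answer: 3*sqrt(2)/2 ≈ 2.1213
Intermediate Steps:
E(n) = -5 (E(n) = -6 + 1 = -5)
B = sqrt(2) (B = sqrt(2**2 - 2) = sqrt(4 - 2) = sqrt(2) ≈ 1.4142)
F(Z) = sqrt(2)
d(y) = sqrt(2)
(d(sqrt(-4 + 4))/10)*15 = (sqrt(2)/10)*15 = 3*sqrt(2)/2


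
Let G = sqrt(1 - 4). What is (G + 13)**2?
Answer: (13 + I*sqrt(3))**2 ≈ 166.0 + 45.033*I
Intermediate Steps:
G = I*sqrt(3) (G = sqrt(-3) = I*sqrt(3) ≈ 1.732*I)
(G + 13)**2 = (I*sqrt(3) + 13)**2 = (13 + I*sqrt(3))**2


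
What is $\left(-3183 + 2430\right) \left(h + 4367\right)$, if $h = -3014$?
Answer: $-1018809$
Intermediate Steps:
$\left(-3183 + 2430\right) \left(h + 4367\right) = \left(-3183 + 2430\right) \left(-3014 + 4367\right) = \left(-753\right) 1353 = -1018809$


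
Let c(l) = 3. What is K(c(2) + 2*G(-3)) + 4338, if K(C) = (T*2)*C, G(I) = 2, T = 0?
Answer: 4338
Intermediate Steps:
K(C) = 0 (K(C) = (0*2)*C = 0*C = 0)
K(c(2) + 2*G(-3)) + 4338 = 0 + 4338 = 4338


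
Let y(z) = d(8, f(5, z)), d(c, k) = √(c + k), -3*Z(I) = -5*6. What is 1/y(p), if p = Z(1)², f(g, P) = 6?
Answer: √14/14 ≈ 0.26726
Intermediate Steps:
Z(I) = 10 (Z(I) = -(-5)*6/3 = -⅓*(-30) = 10)
p = 100 (p = 10² = 100)
y(z) = √14 (y(z) = √(8 + 6) = √14)
1/y(p) = 1/(√14) = √14/14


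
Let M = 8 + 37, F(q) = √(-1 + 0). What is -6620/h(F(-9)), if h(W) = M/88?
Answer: -116512/9 ≈ -12946.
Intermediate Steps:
F(q) = I (F(q) = √(-1) = I)
M = 45
h(W) = 45/88
-6620/h(F(-9)) = -6620/45/88 = -6620*88/45 = -116512/9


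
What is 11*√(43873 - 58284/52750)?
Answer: 11*√1220762900815/5275 ≈ 2304.0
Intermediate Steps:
11*√(43873 - 58284/52750) = 11*√(43873 - 58284*1/52750) = 11*√(43873 - 29142/26375) = 11*√(1157121233/26375) = 11*(√1220762900815/5275) = 11*√1220762900815/5275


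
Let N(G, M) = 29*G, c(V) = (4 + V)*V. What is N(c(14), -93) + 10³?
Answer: 8308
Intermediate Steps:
c(V) = V*(4 + V)
N(c(14), -93) + 10³ = 29*(14*(4 + 14)) + 10³ = 29*(14*18) + 1000 = 29*252 + 1000 = 7308 + 1000 = 8308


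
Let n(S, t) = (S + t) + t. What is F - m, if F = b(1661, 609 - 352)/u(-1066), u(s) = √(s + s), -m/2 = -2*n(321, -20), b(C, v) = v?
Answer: -1124 - 257*I*√533/1066 ≈ -1124.0 - 5.566*I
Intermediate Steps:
n(S, t) = S + 2*t
m = 1124 (m = -(-4)*(321 + 2*(-20)) = -(-4)*(321 - 40) = -(-4)*281 = -2*(-562) = 1124)
u(s) = √2*√s (u(s) = √(2*s) = √2*√s)
F = -257*I*√533/1066 (F = (609 - 352)/((√2*√(-1066))) = 257/((√2*(I*√1066))) = 257/((2*I*√533)) = 257*(-I*√533/1066) = -257*I*√533/1066 ≈ -5.566*I)
F - m = -257*I*√533/1066 - 1*1124 = -257*I*√533/1066 - 1124 = -1124 - 257*I*√533/1066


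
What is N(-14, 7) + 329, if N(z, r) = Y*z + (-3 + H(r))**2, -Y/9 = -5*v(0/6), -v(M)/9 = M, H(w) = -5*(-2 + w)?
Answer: 1113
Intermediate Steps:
H(w) = 10 - 5*w
v(M) = -9*M
Y = 0 (Y = -(-45)*(-0/6) = -(-45)*(-9*0) = -(-45)*0 = -9*0 = 0)
N(z, r) = (7 - 5*r)**2 (N(z, r) = 0*z + (-3 + (10 - 5*r))**2 = 0 + (7 - 5*r)**2 = (7 - 5*r)**2)
N(-14, 7) + 329 = (-7 + 5*7)**2 + 329 = (-7 + 35)**2 + 329 = 28**2 + 329 = 784 + 329 = 1113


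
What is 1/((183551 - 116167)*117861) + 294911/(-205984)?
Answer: -292770890714185/204489215926752 ≈ -1.4317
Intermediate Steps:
1/((183551 - 116167)*117861) + 294911/(-205984) = (1/117861)/67384 + 294911*(-1/205984) = (1/67384)*(1/117861) - 294911/205984 = 1/7941945624 - 294911/205984 = -292770890714185/204489215926752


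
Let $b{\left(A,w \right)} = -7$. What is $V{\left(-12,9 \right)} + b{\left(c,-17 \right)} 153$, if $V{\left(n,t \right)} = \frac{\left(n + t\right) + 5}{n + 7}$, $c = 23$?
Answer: $- \frac{5357}{5} \approx -1071.4$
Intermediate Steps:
$V{\left(n,t \right)} = \frac{5 + n + t}{7 + n}$
$V{\left(-12,9 \right)} + b{\left(c,-17 \right)} 153 = \frac{5 - 12 + 9}{7 - 12} - 1071 = \frac{1}{-5} \cdot 2 - 1071 = \left(- \frac{1}{5}\right) 2 - 1071 = - \frac{2}{5} - 1071 = - \frac{5357}{5}$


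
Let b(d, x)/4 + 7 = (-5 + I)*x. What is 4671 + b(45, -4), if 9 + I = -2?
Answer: 4899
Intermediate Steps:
I = -11 (I = -9 - 2 = -11)
b(d, x) = -28 - 64*x (b(d, x) = -28 + 4*((-5 - 11)*x) = -28 + 4*(-16*x) = -28 - 64*x)
4671 + b(45, -4) = 4671 + (-28 - 64*(-4)) = 4671 + (-28 + 256) = 4671 + 228 = 4899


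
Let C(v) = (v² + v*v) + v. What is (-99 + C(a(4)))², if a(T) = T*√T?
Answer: 1369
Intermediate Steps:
a(T) = T^(3/2)
C(v) = v + 2*v² (C(v) = (v² + v²) + v = 2*v² + v = v + 2*v²)
(-99 + C(a(4)))² = (-99 + 4^(3/2)*(1 + 2*4^(3/2)))² = (-99 + 8*(1 + 2*8))² = (-99 + 8*(1 + 16))² = (-99 + 8*17)² = (-99 + 136)² = 37² = 1369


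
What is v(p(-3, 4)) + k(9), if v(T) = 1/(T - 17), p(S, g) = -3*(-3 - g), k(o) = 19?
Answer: 77/4 ≈ 19.250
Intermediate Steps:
p(S, g) = 9 + 3*g
v(T) = 1/(-17 + T)
v(p(-3, 4)) + k(9) = 1/(-17 + (9 + 3*4)) + 19 = 1/(-17 + (9 + 12)) + 19 = 1/(-17 + 21) + 19 = 1/4 + 19 = 77/4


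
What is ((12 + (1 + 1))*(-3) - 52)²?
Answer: 8836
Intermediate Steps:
((12 + (1 + 1))*(-3) - 52)² = ((12 + 2)*(-3) - 52)² = (14*(-3) - 52)² = (-42 - 52)² = (-94)² = 8836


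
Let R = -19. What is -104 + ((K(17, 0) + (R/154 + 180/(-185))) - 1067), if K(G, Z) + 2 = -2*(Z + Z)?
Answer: -6690001/5698 ≈ -1174.1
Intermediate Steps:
K(G, Z) = -2 - 4*Z (K(G, Z) = -2 - 2*(Z + Z) = -2 - 4*Z)
-104 + ((K(17, 0) + (R/154 + 180/(-185))) - 1067) = -104 + (((-2 - 4*0) + (-19/154 + 180/(-185))) - 1067) = -104 + (((-2 + 0) + (-19*1/154 + 180*(-1/185))) - 1067) = -104 + ((-2 + (-19/154 - 36/37)) - 1067) = -104 + ((-2 - 6247/5698) - 1067) = -104 + (-17643/5698 - 1067) = -104 - 6097409/5698 = -6690001/5698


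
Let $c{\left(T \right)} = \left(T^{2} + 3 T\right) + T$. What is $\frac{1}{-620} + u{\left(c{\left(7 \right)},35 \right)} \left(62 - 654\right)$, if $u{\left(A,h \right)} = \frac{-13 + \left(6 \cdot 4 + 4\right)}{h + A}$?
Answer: $- \frac{344107}{4340} \approx -79.287$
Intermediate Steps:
$c{\left(T \right)} = T^{2} + 4 T$
$u{\left(A,h \right)} = \frac{15}{A + h}$ ($u{\left(A,h \right)} = \frac{-13 + \left(24 + 4\right)}{A + h} = \frac{-13 + 28}{A + h} = \frac{15}{A + h}$)
$\frac{1}{-620} + u{\left(c{\left(7 \right)},35 \right)} \left(62 - 654\right) = \frac{1}{-620} + \frac{15}{7 \left(4 + 7\right) + 35} \left(62 - 654\right) = - \frac{1}{620} + \frac{15}{7 \cdot 11 + 35} \left(-592\right) = - \frac{1}{620} + \frac{15}{77 + 35} \left(-592\right) = - \frac{1}{620} + \frac{15}{112} \left(-592\right) = - \frac{1}{620} - \frac{555}{7} = - \frac{344107}{4340}$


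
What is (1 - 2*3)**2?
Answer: 25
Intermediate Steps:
(1 - 2*3)**2 = (1 - 6)**2 = (-5)**2 = 25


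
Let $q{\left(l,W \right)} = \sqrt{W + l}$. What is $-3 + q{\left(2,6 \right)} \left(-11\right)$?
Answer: $-3 - 22 \sqrt{2} \approx -34.113$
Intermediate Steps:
$-3 + q{\left(2,6 \right)} \left(-11\right) = -3 + \sqrt{6 + 2} \left(-11\right) = -3 + \sqrt{8} \left(-11\right) = -3 + 2 \sqrt{2} \left(-11\right) = -3 - 22 \sqrt{2}$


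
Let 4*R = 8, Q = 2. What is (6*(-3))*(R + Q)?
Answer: -72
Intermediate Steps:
R = 2 (R = (1/4)*8 = 2)
(6*(-3))*(R + Q) = (6*(-3))*(2 + 2) = -18*4 = -72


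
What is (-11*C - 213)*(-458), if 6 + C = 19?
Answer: 163048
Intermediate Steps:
C = 13 (C = -6 + 19 = 13)
(-11*C - 213)*(-458) = (-11*13 - 213)*(-458) = (-143 - 213)*(-458) = -356*(-458) = 163048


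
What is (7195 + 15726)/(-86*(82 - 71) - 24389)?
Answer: -22921/25335 ≈ -0.90472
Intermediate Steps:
(7195 + 15726)/(-86*(82 - 71) - 24389) = 22921/(-86*11 - 24389) = 22921/(-946 - 24389) = 22921/(-25335) = 22921*(-1/25335) = -22921/25335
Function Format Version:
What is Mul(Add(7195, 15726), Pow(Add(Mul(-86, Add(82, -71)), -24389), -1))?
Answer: Rational(-22921, 25335) ≈ -0.90472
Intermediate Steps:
Mul(Add(7195, 15726), Pow(Add(Mul(-86, Add(82, -71)), -24389), -1)) = Mul(22921, Pow(Add(Mul(-86, 11), -24389), -1)) = Mul(22921, Pow(Add(-946, -24389), -1)) = Mul(22921, Pow(-25335, -1)) = Mul(22921, Rational(-1, 25335)) = Rational(-22921, 25335)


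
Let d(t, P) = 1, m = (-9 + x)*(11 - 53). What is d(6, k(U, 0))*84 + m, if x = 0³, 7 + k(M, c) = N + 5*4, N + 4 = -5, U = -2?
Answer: 462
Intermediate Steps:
N = -9 (N = -4 - 5 = -9)
k(M, c) = 4 (k(M, c) = -7 + (-9 + 5*4) = -7 + (-9 + 20) = -7 + 11 = 4)
x = 0
m = 378 (m = (-9 + 0)*(11 - 53) = -9*(-42) = 378)
d(6, k(U, 0))*84 + m = 1*84 + 378 = 84 + 378 = 462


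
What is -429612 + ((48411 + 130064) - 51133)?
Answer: -302270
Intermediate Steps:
-429612 + ((48411 + 130064) - 51133) = -429612 + (178475 - 51133) = -429612 + 127342 = -302270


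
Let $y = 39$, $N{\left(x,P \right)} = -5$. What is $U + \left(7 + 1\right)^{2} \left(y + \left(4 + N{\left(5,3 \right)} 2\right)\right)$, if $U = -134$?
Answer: $1978$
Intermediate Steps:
$U + \left(7 + 1\right)^{2} \left(y + \left(4 + N{\left(5,3 \right)} 2\right)\right) = -134 + \left(7 + 1\right)^{2} \left(39 + \left(4 - 10\right)\right) = -134 + 8^{2} \left(39 + \left(4 - 10\right)\right) = -134 + 64 \left(39 - 6\right) = -134 + 64 \cdot 33 = -134 + 2112 = 1978$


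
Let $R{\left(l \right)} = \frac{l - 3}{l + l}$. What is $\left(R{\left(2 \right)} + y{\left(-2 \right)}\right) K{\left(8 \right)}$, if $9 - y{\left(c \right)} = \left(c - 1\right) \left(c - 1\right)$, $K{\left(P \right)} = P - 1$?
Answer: $- \frac{7}{4} \approx -1.75$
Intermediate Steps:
$K{\left(P \right)} = -1 + P$ ($K{\left(P \right)} = P - 1 = -1 + P$)
$R{\left(l \right)} = \frac{-3 + l}{2 l}$
$y{\left(c \right)} = 9 - \left(-1 + c\right)^{2}$ ($y{\left(c \right)} = 9 - \left(c - 1\right) \left(c - 1\right) = 9 - \left(-1 + c\right) \left(-1 + c\right) = 9 - \left(-1 + c\right)^{2}$)
$\left(R{\left(2 \right)} + y{\left(-2 \right)}\right) K{\left(8 \right)} = \left(\frac{-3 + 2}{2 \cdot 2} + \left(9 - \left(-1 - 2\right)^{2}\right)\right) \left(-1 + 8\right) = \left(\frac{1}{2} \cdot \frac{1}{2} \left(-1\right) + \left(9 - \left(-3\right)^{2}\right)\right) 7 = \left(- \frac{1}{4} + \left(9 - 9\right)\right) 7 = \left(- \frac{1}{4} + 0\right) 7 = \left(- \frac{1}{4}\right) 7 = - \frac{7}{4}$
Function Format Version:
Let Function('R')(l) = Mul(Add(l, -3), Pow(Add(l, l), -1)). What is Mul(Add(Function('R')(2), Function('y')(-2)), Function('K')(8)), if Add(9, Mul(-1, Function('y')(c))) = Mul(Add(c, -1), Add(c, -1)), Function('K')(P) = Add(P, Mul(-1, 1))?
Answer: Rational(-7, 4) ≈ -1.7500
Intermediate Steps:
Function('K')(P) = Add(-1, P) (Function('K')(P) = Add(P, -1) = Add(-1, P))
Function('R')(l) = Mul(Rational(1, 2), Pow(l, -1), Add(-3, l)) (Function('R')(l) = Mul(Add(-3, l), Pow(Mul(2, l), -1)) = Mul(Add(-3, l), Mul(Rational(1, 2), Pow(l, -1))) = Mul(Rational(1, 2), Pow(l, -1), Add(-3, l)))
Function('y')(c) = Add(9, Mul(-1, Pow(Add(-1, c), 2))) (Function('y')(c) = Add(9, Mul(-1, Mul(Add(c, -1), Add(c, -1)))) = Add(9, Mul(-1, Mul(Add(-1, c), Add(-1, c)))) = Add(9, Mul(-1, Pow(Add(-1, c), 2))))
Mul(Add(Function('R')(2), Function('y')(-2)), Function('K')(8)) = Mul(Add(Mul(Rational(1, 2), Pow(2, -1), Add(-3, 2)), Add(9, Mul(-1, Pow(Add(-1, -2), 2)))), Add(-1, 8)) = Mul(Add(Mul(Rational(1, 2), Rational(1, 2), -1), Add(9, Mul(-1, Pow(-3, 2)))), 7) = Mul(Add(Rational(-1, 4), Add(9, Mul(-1, 9))), 7) = Mul(Add(Rational(-1, 4), Add(9, -9)), 7) = Mul(Add(Rational(-1, 4), 0), 7) = Mul(Rational(-1, 4), 7) = Rational(-7, 4)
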